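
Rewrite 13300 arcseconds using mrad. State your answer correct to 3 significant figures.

64.5 mrad

1 arcsec = 0.00484814 milliradians.
13300 × 0.00484814 ≈ 64.5 mrad.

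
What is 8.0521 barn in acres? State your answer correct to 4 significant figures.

1.990e-31 acres

1 barn = 2.47105e-32 acres.
8.0521 × 2.47105e-32 ≈ 1.990e-31 acre.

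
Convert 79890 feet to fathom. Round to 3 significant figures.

1 foot = 0.166667 fathom.
Thus 79890 × 0.166667 ≈ 13300 fathom.

13300 fathoms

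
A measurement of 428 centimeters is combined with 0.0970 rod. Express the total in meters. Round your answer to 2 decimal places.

4.77 meters

428 cm = 4.28000 m and 0.0970 rod = 0.487832 m.
4.28000 + 0.487832 ≈ 4.77 m.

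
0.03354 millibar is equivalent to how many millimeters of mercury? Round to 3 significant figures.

1 mbar = 0.750062 mmHg.
Then 0.03354 × 0.750062 ≈ 0.0252 mmHg.

0.0252 millimeters of mercury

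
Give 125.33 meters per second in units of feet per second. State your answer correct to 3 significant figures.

411 feet per second

1 meter per second = 3.28084 feet per second.
Then 125.33 × 3.28084 ≈ 411 ft/s.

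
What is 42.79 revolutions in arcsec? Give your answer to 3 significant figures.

1 revolution = 1.29600e+6 arcseconds.
42.79 × 1.29600e+6 ≈ 5.55e+7 arcsec.

5.55e+7 arcsec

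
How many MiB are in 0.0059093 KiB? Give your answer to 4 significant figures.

1 kibibyte = 0.0009765625 MiB.
So 0.0059093 × 0.0009765625 ≈ 5.771e-6 MiB.

5.771e-6 mebibytes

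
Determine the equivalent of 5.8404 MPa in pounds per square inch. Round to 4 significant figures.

1 MPa = 145.038 psi.
5.8404 × 145.038 ≈ 847.1 psi.

847.1 psi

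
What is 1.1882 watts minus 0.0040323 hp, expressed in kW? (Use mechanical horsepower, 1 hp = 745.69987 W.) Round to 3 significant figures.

-0.00182 kilowatts

1.1882 W = 0.00118820 kW and 0.0040323 hp = 0.00300689 kW.
0.00118820 − 0.00300689 ≈ -0.00182 kW.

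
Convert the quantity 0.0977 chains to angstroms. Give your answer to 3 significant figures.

1 chain = 2.01168 × 10^11 Å.
0.0977 × 2.01168 × 10^11 ≈ 1.97 × 10^10 Å.

1.97 × 10^10 angstroms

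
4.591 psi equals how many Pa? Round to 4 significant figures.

31650 Pa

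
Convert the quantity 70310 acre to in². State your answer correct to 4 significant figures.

4.410e+11 in²

1 acre = 6.27264e+6 square inches.
70310 × 6.27264e+6 ≈ 4.410e+11 in².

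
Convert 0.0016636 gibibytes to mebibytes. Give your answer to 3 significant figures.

1.70 mebibytes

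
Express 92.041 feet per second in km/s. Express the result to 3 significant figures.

0.0281 kilometers per second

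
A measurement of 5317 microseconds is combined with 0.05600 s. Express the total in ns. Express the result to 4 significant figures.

6.132e+7 nanoseconds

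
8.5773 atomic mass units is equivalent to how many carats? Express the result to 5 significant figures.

7.1215 × 10^-23 ct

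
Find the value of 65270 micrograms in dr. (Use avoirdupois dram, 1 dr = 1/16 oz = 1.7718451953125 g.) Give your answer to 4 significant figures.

0.03684 drams

1 μg = 5.64383e-7 drams.
65270 × 5.64383e-7 ≈ 0.03684 dr.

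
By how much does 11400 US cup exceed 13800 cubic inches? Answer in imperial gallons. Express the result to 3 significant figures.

544 imperial gallons

11400 US cup = 593.280 imp gal and 13800 in³ = 49.7442 imp gal.
593.280 − 49.7442 ≈ 544 imp gal.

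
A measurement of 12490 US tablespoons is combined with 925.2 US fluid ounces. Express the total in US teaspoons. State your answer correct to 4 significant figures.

12490 US tbsp = 37470.0 US tsp and 925.2 US fl oz = 5551.20 US tsp.
37470.0 + 5551.20 ≈ 43020 US tsp.

43020 US tsp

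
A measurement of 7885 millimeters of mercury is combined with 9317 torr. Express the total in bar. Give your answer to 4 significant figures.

22.93 bar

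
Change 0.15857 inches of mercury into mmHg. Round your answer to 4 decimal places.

1 inHg = 25.4000 mmHg.
Then 0.15857 × 25.4000 ≈ 4.0277 mmHg.

4.0277 mmHg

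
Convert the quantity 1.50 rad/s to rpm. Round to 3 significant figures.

1 rad/s = 9.54930 rpm.
1.50 × 9.54930 ≈ 14.3 rpm.

14.3 rpm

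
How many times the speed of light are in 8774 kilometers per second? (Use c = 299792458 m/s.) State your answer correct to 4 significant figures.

0.02927 c

1 kilometer per second = 3.33564 × 10^-6 times the speed of light.
Then 8774 × 3.33564 × 10^-6 ≈ 0.02927 c.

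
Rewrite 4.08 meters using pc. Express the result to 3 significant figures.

1 m = 3.24078e-17 parsecs.
4.08 × 3.24078e-17 ≈ 1.32e-16 pc.

1.32e-16 parsecs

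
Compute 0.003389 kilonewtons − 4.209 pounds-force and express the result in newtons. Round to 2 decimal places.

0.003389 kN = 3.38900 N and 4.209 lbf = 18.7226 N.
3.38900 − 18.7226 ≈ -15.33 N.

-15.33 newtons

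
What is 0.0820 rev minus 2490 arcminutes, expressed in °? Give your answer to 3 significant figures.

-12.0 °

0.0820 rev = 29.5200 ° and 2490 arcmin = 41.5000 °.
29.5200 − 41.5000 ≈ -12.0 °.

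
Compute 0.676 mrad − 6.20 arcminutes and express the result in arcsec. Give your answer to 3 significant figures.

-233 arcseconds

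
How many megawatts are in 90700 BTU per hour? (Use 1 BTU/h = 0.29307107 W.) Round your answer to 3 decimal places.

0.027 MW

1 BTU/h = 2.93071 × 10^-7 megawatts.
So 90700 × 2.93071 × 10^-7 ≈ 0.027 MW.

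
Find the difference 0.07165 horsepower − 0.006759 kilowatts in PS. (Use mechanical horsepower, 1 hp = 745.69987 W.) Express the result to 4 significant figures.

0.06345 PS

0.07165 hp = 0.0726438 PS and 0.006759 kW = 0.00918968 PS.
0.0726438 − 0.00918968 ≈ 0.06345 PS.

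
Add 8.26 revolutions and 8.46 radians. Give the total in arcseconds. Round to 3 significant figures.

8.26 rev = 1.070496e+7 arcsec and 8.46 rad = 1745000 arcsec.
1.070496e+7 + 1745000 ≈ 1.24e+7 arcsec.

1.24e+7 arcsec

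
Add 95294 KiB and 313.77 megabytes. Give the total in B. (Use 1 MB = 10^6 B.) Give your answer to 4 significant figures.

95294 KiB = 9.75811 × 10^7 B and 313.77 MB = 3.13770 × 10^8 B.
9.75811 × 10^7 + 3.13770 × 10^8 ≈ 4.114 × 10^8 B.

4.114 × 10^8 B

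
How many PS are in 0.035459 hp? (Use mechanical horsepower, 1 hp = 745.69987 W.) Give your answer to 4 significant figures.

0.03595 PS

1 horsepower = 1.01387 PS.
0.035459 × 1.01387 ≈ 0.03595 PS.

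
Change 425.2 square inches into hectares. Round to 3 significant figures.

2.74e-5 ha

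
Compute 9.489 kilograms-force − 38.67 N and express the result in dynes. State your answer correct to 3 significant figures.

5.44 × 10^6 dynes

9.489 kgf = 9.30553 × 10^6 dyn and 38.67 N = 3.86700 × 10^6 dyn.
9.30553 × 10^6 − 3.86700 × 10^6 ≈ 5.44 × 10^6 dyn.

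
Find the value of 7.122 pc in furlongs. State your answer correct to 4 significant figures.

1 pc = 1.53388 × 10^14 furlongs.
So 7.122 × 1.53388 × 10^14 ≈ 1.092 × 10^15 furlong.

1.092 × 10^15 furlongs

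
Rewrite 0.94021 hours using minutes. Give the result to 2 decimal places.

56.41 min

1 hour = 60.0000 min.
So 0.94021 × 60.0000 ≈ 56.41 min.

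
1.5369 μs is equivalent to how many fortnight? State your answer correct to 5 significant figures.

1.2706 × 10^-12 fortnight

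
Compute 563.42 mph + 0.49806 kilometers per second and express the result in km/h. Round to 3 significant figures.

563.42 mph = 906.737 km/h and 0.49806 km/s = 1793.02 km/h.
906.737 + 1793.02 ≈ 2700 km/h.

2700 kilometers per hour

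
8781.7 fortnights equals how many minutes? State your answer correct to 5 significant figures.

1.7704e+8 minutes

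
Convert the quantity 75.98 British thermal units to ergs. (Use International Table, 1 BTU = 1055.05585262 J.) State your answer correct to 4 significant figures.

1 British thermal unit = 1.05506 × 10^10 ergs.
75.98 × 1.05506 × 10^10 ≈ 8.016 × 10^11 erg.

8.016 × 10^11 erg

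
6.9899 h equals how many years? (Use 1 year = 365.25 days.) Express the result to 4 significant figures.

1 h = 0.000114077 yr.
So 6.9899 × 0.000114077 ≈ 0.0007974 yr.

0.0007974 yr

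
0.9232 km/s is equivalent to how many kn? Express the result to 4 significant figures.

1 kilometer per second = 1943.84 kn.
Then 0.9232 × 1943.84 ≈ 1795 kn.

1795 kn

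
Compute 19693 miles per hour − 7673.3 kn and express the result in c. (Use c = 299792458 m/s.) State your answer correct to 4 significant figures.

1.620e-5 c

19693 mph = 2.93655e-5 c and 7673.3 kn = 1.31674e-5 c.
2.93655e-5 − 1.31674e-5 ≈ 1.620e-5 c.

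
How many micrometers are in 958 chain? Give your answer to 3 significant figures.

1.93 × 10^10 μm

1 chain = 2.01168 × 10^7 μm.
Thus 958 × 2.01168 × 10^7 ≈ 1.93 × 10^10 μm.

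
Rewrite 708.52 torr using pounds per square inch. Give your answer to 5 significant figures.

13.700 psi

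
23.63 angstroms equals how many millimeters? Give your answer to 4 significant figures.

1 angstrom = 1.00000 × 10^-7 mm.
So 23.63 × 1.00000 × 10^-7 ≈ 2.363 × 10^-6 mm.

2.363 × 10^-6 millimeters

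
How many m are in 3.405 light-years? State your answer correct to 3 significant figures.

3.22 × 10^16 m

1 ly = 9.46073 × 10^15 meters.
Then 3.405 × 9.46073 × 10^15 ≈ 3.22 × 10^16 m.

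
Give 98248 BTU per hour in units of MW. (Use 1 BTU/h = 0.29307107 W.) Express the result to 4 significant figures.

0.02879 MW

1 BTU per hour = 2.93071 × 10^-7 megawatts.
Then 98248 × 2.93071 × 10^-7 ≈ 0.02879 MW.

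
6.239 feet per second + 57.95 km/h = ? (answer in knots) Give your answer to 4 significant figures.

6.239 ft/s = 3.69651 kn and 57.95 km/h = 31.2905 kn.
3.69651 + 31.2905 ≈ 34.99 kn.

34.99 kn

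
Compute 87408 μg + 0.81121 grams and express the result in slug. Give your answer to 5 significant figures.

6.1575e-5 slugs

87408 μg = 5.98935e-6 slug and 0.81121 g = 5.55855e-5 slug.
5.98935e-6 + 5.55855e-5 ≈ 6.1575e-5 slug.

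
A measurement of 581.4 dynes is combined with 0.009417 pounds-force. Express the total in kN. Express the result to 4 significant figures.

4.770 × 10^-5 kN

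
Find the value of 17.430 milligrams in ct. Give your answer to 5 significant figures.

0.087150 ct

1 mg = 0.00500000 ct.
17.430 × 0.00500000 ≈ 0.087150 ct.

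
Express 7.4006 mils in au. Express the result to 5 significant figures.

1 mil = 1.69789e-16 au.
So 7.4006 × 1.69789e-16 ≈ 1.2565e-15 au.

1.2565e-15 au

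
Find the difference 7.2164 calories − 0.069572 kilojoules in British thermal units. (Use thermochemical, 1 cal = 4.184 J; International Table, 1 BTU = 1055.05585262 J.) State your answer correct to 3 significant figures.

-0.0373 British thermal units

7.2164 cal = 0.0286178 BTU and 0.069572 kJ = 0.0659415 BTU.
0.0286178 − 0.0659415 ≈ -0.0373 BTU.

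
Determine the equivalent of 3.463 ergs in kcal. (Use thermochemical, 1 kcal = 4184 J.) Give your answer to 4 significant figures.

8.277e-11 kilocalories

1 erg = 2.39006e-11 kcal.
Thus 3.463 × 2.39006e-11 ≈ 8.277e-11 kcal.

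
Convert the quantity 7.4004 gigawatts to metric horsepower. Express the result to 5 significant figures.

1.0062 × 10^7 PS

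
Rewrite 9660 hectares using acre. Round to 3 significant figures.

23900 acre

1 hectare = 2.47105 acre.
Thus 9660 × 2.47105 ≈ 23900 acre.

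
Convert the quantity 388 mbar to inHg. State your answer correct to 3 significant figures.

1 millibar = 0.0295300 inHg.
388 × 0.0295300 ≈ 11.5 inHg.

11.5 inHg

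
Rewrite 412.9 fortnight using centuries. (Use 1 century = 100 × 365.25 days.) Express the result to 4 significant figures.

0.1583 centuries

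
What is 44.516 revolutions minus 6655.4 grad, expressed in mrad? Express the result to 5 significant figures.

175160 mrad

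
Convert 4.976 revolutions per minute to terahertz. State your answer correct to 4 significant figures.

8.293 × 10^-14 terahertz

1 rpm = 1.66667 × 10^-14 THz.
4.976 × 1.66667 × 10^-14 ≈ 8.293 × 10^-14 THz.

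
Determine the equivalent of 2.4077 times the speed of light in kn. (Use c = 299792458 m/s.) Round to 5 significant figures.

1.4031 × 10^9 kn

1 c = 5.82750 × 10^8 kn.
Thus 2.4077 × 5.82750 × 10^8 ≈ 1.4031 × 10^9 kn.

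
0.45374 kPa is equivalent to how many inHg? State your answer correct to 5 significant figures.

0.13399 inches of mercury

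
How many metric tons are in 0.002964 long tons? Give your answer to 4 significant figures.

1 long ton = 1.01605 metric tons.
Thus 0.002964 × 1.01605 ≈ 0.003012 t.

0.003012 metric tons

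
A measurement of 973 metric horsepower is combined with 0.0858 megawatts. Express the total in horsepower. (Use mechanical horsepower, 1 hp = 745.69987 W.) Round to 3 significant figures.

1070 horsepower

973 PS = 959.689 hp and 0.0858 MW = 115.060 hp.
959.689 + 115.060 ≈ 1070 hp.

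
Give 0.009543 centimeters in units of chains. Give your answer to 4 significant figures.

4.744e-6 chains

1 centimeter = 0.000497097 chain.
So 0.009543 × 0.000497097 ≈ 4.744e-6 chain.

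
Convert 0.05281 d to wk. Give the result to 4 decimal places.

0.0075 wk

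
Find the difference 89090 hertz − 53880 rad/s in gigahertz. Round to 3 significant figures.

8.05 × 10^-5 gigahertz

89090 Hz = 8.90900 × 10^-5 GHz and 53880 rad/s = 8.57527 × 10^-6 GHz.
8.90900 × 10^-5 − 8.57527 × 10^-6 ≈ 8.05 × 10^-5 GHz.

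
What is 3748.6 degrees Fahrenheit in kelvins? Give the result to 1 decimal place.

2337.9 K

K = (°F + 459.67) × 5/9.
Applying the formula gives 2337.9 K.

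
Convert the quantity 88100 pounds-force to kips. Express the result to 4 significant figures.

88.10 kip

1 pound-force = 0.00100000 kip.
Then 88100 × 0.00100000 ≈ 88.10 kip.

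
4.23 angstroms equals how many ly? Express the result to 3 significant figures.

4.47e-26 ly

1 angstrom = 1.05700e-26 light-years.
So 4.23 × 1.05700e-26 ≈ 4.47e-26 ly.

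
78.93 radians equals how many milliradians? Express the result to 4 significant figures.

1 rad = 1000.00 mrad.
So 78.93 × 1000.00 ≈ 78930 mrad.

78930 milliradians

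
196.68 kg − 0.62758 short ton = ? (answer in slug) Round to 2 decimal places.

-25.53 slugs

196.68 kg = 13.4769 slug and 0.62758 short ton = 39.0116 slug.
13.4769 − 39.0116 ≈ -25.53 slug.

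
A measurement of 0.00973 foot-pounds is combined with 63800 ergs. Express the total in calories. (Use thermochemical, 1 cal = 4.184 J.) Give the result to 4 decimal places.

0.00973 ft·lbf = 0.00315299 cal and 63800 erg = 0.00152486 cal.
0.00315299 + 0.00152486 ≈ 0.0047 cal.

0.0047 cal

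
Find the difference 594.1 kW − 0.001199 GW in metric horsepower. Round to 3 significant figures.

594.1 kW = 807.751 PS and 0.001199 GW = 1630.19 PS.
807.751 − 1630.19 ≈ -822 PS.

-822 PS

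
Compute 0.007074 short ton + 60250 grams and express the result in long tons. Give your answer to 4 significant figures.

0.06561 long ton

0.007074 short ton = 0.00631607 long ton and 60250 g = 0.0592984 long ton.
0.00631607 + 0.0592984 ≈ 0.06561 long ton.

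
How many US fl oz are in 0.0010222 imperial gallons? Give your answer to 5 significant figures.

1 imp gal = 153.722 US fluid ounces.
0.0010222 × 153.722 ≈ 0.15713 US fl oz.

0.15713 US fl oz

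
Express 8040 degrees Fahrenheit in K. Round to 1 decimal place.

K = (°F + 459.67) × 5/9.
Applying the formula gives 4722.0 K.

4722.0 kelvins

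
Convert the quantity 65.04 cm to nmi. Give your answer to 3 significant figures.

0.000351 nautical miles

1 cm = 5.39957e-6 nautical miles.
Thus 65.04 × 5.39957e-6 ≈ 0.000351 nmi.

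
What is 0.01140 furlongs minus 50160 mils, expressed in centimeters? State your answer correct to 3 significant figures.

0.01140 furlong = 229.332 cm and 50160 mil = 127.406 cm.
229.332 − 127.406 ≈ 102 cm.

102 cm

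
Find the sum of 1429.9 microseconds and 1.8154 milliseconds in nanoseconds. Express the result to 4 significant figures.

1429.9 μs = 1.42990 × 10^6 ns and 1.8154 ms = 1.81540 × 10^6 ns.
1.42990 × 10^6 + 1.81540 × 10^6 ≈ 3.245 × 10^6 ns.

3.245 × 10^6 ns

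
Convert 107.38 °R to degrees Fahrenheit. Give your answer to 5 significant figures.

-352.29 °F

°R = °F + 459.67.
Applying the formula gives -352.29 °F.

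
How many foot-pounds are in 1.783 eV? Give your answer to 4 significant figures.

2.107 × 10^-19 ft·lbf

1 eV = 1.18170 × 10^-19 ft·lbf.
Then 1.783 × 1.18170 × 10^-19 ≈ 2.107 × 10^-19 ft·lbf.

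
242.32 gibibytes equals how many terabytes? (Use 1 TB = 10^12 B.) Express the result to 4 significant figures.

0.2602 terabytes

1 GiB = 0.00107374 terabytes.
242.32 × 0.00107374 ≈ 0.2602 TB.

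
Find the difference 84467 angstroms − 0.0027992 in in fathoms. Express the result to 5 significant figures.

-3.4259 × 10^-5 fathom

84467 Å = 4.61871 × 10^-6 fathom and 0.0027992 in = 3.88778 × 10^-5 fathom.
4.61871 × 10^-6 − 3.88778 × 10^-5 ≈ -3.4259 × 10^-5 fathom.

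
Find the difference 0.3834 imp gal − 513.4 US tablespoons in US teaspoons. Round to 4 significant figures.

-1187 US teaspoons

0.3834 imp gal = 353.621 US tsp and 513.4 US tbsp = 1540.20 US tsp.
353.621 − 1540.20 ≈ -1187 US tsp.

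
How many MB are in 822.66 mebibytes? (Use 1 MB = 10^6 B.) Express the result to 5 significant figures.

1 MiB = 1.04858 MB.
822.66 × 1.04858 ≈ 862.62 MB.

862.62 MB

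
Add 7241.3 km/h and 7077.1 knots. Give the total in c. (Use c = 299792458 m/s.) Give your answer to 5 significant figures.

7241.3 km/h = 6.70955e-6 c and 7077.1 kn = 1.21443e-5 c.
6.70955e-6 + 1.21443e-5 ≈ 1.8854e-5 c.

1.8854e-5 c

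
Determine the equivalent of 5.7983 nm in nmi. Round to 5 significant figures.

1 nm = 5.39957e-13 nautical miles.
Thus 5.7983 × 5.39957e-13 ≈ 3.1308e-12 nmi.

3.1308e-12 nmi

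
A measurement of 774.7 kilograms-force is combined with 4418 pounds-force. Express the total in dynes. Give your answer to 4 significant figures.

2.725e+9 dyn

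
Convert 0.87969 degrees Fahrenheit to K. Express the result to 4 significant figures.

255.9 K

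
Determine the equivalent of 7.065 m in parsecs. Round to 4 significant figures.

1 meter = 3.24078 × 10^-17 parsecs.
Thus 7.065 × 3.24078 × 10^-17 ≈ 2.290 × 10^-16 pc.

2.290 × 10^-16 pc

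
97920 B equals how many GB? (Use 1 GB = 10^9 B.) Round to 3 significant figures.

1 byte = 1.00000 × 10^-9 gigabytes.
Then 97920 × 1.00000 × 10^-9 ≈ 9.79 × 10^-5 GB.

9.79 × 10^-5 GB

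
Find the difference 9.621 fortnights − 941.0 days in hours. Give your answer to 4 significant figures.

9.621 fortnight = 3232.66 h and 941.0 d = 22584.0 h.
3232.66 − 22584.0 ≈ -19350 h.

-19350 hours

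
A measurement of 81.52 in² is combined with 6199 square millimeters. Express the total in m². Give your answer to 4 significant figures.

0.05879 m²

81.52 in² = 0.0525934 m² and 6199 mm² = 0.00619900 m².
0.0525934 + 0.00619900 ≈ 0.05879 m².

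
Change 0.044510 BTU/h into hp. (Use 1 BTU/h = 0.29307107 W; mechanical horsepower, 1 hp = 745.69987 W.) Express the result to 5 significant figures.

1 BTU/h = 0.000393015 hp.
So 0.044510 × 0.000393015 ≈ 1.7493 × 10^-5 hp.

1.7493 × 10^-5 horsepower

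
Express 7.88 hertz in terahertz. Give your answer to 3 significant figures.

7.88e-12 terahertz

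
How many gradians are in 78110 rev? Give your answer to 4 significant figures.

1 rev = 400.000 gradians.
Thus 78110 × 400.000 ≈ 3.124e+7 grad.

3.124e+7 grad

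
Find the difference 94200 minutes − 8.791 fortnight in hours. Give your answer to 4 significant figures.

94200 min = 1570.00 h and 8.791 fortnight = 2953.78 h.
1570.00 − 2953.78 ≈ -1384 h.

-1384 hours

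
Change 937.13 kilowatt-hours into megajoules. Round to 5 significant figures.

3373.7 MJ

1 kilowatt-hour = 3.60000 MJ.
Then 937.13 × 3.60000 ≈ 3373.7 MJ.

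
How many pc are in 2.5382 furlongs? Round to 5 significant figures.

1.6548e-14 parsecs

1 furlong = 6.51941e-15 parsecs.
Thus 2.5382 × 6.51941e-15 ≈ 1.6548e-14 pc.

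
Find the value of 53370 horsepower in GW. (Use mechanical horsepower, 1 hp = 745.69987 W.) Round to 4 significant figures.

1 hp = 7.45700e-7 GW.
Then 53370 × 7.45700e-7 ≈ 0.03980 GW.

0.03980 GW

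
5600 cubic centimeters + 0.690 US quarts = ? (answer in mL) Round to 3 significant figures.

6250 milliliters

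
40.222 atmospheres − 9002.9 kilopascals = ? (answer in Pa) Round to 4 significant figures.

-4.927 × 10^6 pascals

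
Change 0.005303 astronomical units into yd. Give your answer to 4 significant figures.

1 astronomical unit = 1.63602e+11 yd.
So 0.005303 × 1.63602e+11 ≈ 8.676e+8 yd.

8.676e+8 yd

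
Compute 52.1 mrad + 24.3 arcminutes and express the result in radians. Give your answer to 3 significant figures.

0.0592 rad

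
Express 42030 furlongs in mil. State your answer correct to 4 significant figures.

1 furlong = 7.92000e+6 mil.
Thus 42030 × 7.92000e+6 ≈ 3.329e+11 mil.

3.329e+11 mil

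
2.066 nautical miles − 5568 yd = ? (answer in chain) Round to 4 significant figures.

-62.89 chains

2.066 nmi = 190.201 chain and 5568 yd = 253.091 chain.
190.201 − 253.091 ≈ -62.89 chain.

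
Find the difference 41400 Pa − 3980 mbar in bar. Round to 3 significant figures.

-3.57 bar

41400 Pa = 0.414000 bar and 3980 mbar = 3.98000 bar.
0.414000 − 3.98000 ≈ -3.57 bar.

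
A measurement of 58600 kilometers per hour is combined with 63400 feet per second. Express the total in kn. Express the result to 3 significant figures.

69200 kn

58600 km/h = 31641.5 kn and 63400 ft/s = 37563.5 kn.
31641.5 + 37563.5 ≈ 69200 kn.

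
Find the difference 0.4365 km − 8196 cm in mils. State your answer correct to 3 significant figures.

1.40 × 10^7 mils

0.4365 km = 1.71850 × 10^7 mil and 8196 cm = 3.22677 × 10^6 mil.
1.71850 × 10^7 − 3.22677 × 10^6 ≈ 1.40 × 10^7 mil.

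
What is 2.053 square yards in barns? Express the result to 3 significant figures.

1 square yard = 8.36127 × 10^27 barn.
Then 2.053 × 8.36127 × 10^27 ≈ 1.72 × 10^28 barn.

1.72 × 10^28 barn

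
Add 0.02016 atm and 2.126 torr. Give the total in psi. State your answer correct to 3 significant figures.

0.337 pounds per square inch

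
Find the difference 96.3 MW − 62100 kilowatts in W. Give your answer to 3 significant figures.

96.3 MW = 9.63000e+7 W and 62100 kW = 6.21000e+7 W.
9.63000e+7 − 6.21000e+7 ≈ 3.42e+7 W.

3.42e+7 watts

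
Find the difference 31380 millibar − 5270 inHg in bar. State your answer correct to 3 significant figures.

-147 bar

31380 mbar = 31.3800 bar and 5270 inHg = 178.463 bar.
31.3800 − 178.463 ≈ -147 bar.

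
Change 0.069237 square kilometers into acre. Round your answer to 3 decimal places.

17.109 acre

1 square kilometer = 247.105 acres.
Thus 0.069237 × 247.105 ≈ 17.109 acre.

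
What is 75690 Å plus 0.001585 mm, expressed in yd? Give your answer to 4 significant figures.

1.001e-5 yd

75690 Å = 8.27756e-6 yd and 0.001585 mm = 1.73338e-6 yd.
8.27756e-6 + 1.73338e-6 ≈ 1.001e-5 yd.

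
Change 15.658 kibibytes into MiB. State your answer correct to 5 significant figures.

0.015291 mebibytes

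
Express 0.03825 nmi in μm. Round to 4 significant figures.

7.084e+7 μm

1 nmi = 1.85200e+9 micrometers.
So 0.03825 × 1.85200e+9 ≈ 7.084e+7 μm.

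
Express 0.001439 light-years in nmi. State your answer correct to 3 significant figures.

1 light-year = 5.10839 × 10^12 nmi.
So 0.001439 × 5.10839 × 10^12 ≈ 7.35 × 10^9 nmi.

7.35 × 10^9 nmi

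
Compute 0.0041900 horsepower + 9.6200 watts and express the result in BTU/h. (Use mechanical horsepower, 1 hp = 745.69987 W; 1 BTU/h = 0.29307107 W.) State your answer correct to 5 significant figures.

0.0041900 hp = 10.6612 BTU/h and 9.6200 W = 32.8248 BTU/h.
10.6612 + 32.8248 ≈ 43.486 BTU/h.

43.486 BTU/h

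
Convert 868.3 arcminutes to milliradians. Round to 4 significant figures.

252.6 mrad

1 arcmin = 0.290888 milliradians.
Thus 868.3 × 0.290888 ≈ 252.6 mrad.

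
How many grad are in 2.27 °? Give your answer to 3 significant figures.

1 ° = 1.11111 grad.
Thus 2.27 × 1.11111 ≈ 2.52 grad.

2.52 grad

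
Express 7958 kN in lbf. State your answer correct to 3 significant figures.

1.79 × 10^6 lbf

1 kilonewton = 224.809 pounds-force.
Then 7958 × 224.809 ≈ 1.79 × 10^6 lbf.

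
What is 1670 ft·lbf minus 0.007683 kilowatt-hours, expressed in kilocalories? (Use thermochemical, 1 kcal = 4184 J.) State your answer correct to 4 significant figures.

1670 ft·lbf = 0.541161 kcal and 0.007683 kWh = 6.61061 kcal.
0.541161 − 6.61061 ≈ -6.069 kcal.

-6.069 kcal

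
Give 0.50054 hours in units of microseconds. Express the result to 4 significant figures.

1.802e+9 microseconds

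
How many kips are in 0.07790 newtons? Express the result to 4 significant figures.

1 N = 0.000224809 kip.
Thus 0.07790 × 0.000224809 ≈ 1.751e-5 kip.

1.751e-5 kip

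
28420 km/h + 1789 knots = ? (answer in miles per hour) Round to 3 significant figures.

28420 km/h = 17659.4 mph and 1789 kn = 2058.74 mph.
17659.4 + 2058.74 ≈ 19700 mph.

19700 mph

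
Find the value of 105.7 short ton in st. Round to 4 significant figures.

15100 st

1 short ton = 142.857 stone.
Then 105.7 × 142.857 ≈ 15100 st.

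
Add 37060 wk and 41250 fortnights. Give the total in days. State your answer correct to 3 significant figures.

37060 wk = 259420 d and 41250 fortnight = 577500 d.
259420 + 577500 ≈ 837000 d.

837000 d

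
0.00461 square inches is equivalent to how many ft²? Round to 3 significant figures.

1 in² = 0.00694444 ft².
Thus 0.00461 × 0.00694444 ≈ 3.20 × 10^-5 ft².

3.20 × 10^-5 ft²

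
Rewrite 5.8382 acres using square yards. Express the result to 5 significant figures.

28257 square yards

1 acre = 4840.00 square yards.
So 5.8382 × 4840.00 ≈ 28257 yd².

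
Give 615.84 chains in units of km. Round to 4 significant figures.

12.39 kilometers

1 chain = 0.0201168 km.
Thus 615.84 × 0.0201168 ≈ 12.39 km.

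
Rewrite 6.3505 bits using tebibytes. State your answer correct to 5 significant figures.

7.2197e-13 TiB

1 bit = 1.13687e-13 tebibytes.
Then 6.3505 × 1.13687e-13 ≈ 7.2197e-13 TiB.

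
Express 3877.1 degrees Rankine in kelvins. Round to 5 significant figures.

°R = K × 9/5.
Applying the formula gives 2153.9 K.

2153.9 K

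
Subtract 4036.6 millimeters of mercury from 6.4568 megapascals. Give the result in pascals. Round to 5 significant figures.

5.9186 × 10^6 Pa

6.4568 MPa = 6.45680 × 10^6 Pa and 4036.6 mmHg = 538169 Pa.
6.45680 × 10^6 − 538169 ≈ 5.9186 × 10^6 Pa.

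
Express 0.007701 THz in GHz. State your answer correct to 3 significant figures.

1 THz = 1000.00 gigahertz.
0.007701 × 1000.00 ≈ 7.70 GHz.

7.70 GHz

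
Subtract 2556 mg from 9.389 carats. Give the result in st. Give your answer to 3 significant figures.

9.389 ct = 0.000295703 st and 2556 mg = 0.000402501 st.
0.000295703 − 0.000402501 ≈ -0.000107 st.

-0.000107 st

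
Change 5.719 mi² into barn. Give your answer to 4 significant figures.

1.481e+35 barns

1 square mile = 2.58999e+34 barn.
Thus 5.719 × 2.58999e+34 ≈ 1.481e+35 barn.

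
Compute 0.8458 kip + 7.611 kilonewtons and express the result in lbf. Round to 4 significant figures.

2557 pounds-force

0.8458 kip = 845.800 lbf and 7.611 kN = 1711.02 lbf.
845.800 + 1711.02 ≈ 2557 lbf.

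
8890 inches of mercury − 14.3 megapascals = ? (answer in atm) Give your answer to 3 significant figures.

8890 inHg = 297.113 atm and 14.3 MPa = 141.130 atm.
297.113 − 141.130 ≈ 156 atm.

156 atmospheres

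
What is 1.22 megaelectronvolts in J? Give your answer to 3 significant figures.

1 MeV = 1.60218e-13 J.
Thus 1.22 × 1.60218e-13 ≈ 1.95e-13 J.

1.95e-13 J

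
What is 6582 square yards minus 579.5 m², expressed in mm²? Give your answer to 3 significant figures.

6582 yd² = 5.50339e+9 mm² and 579.5 m² = 5.79500e+8 mm².
5.50339e+9 − 5.79500e+8 ≈ 4.92e+9 mm².

4.92e+9 mm²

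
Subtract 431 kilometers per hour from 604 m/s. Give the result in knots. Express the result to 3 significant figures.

604 m/s = 1174.08 kn and 431 km/h = 232.721 kn.
1174.08 − 232.721 ≈ 941 kn.

941 kn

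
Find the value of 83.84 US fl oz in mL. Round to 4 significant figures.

2479 milliliters

1 US fl oz = 29.5735 mL.
83.84 × 29.5735 ≈ 2479 mL.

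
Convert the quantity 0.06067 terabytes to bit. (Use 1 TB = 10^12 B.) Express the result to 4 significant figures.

1 terabyte = 8.00000 × 10^12 bit.
0.06067 × 8.00000 × 10^12 ≈ 4.854 × 10^11 bit.

4.854 × 10^11 bit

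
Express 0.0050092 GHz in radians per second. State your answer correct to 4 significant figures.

3.147 × 10^7 radians per second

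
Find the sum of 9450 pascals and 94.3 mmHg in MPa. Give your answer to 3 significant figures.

0.0220 MPa

9450 Pa = 0.00945000 MPa and 94.3 mmHg = 0.0125723 MPa.
0.00945000 + 0.0125723 ≈ 0.0220 MPa.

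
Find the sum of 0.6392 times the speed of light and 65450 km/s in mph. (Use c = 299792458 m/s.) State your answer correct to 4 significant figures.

0.6392 c = 4.28658e+8 mph and 65450 km/s = 1.46407e+8 mph.
4.28658e+8 + 1.46407e+8 ≈ 5.751e+8 mph.

5.751e+8 mph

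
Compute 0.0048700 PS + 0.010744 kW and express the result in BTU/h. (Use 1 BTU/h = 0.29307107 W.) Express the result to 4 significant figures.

48.88 BTU per hour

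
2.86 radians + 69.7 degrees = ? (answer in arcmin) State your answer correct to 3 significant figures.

14000 arcmin

2.86 rad = 9831.96 arcmin and 69.7 ° = 4182.00 arcmin.
9831.96 + 4182.00 ≈ 14000 arcmin.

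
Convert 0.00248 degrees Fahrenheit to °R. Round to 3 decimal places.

459.672 °R

°R = °F + 459.67.
Applying the formula gives 459.672 °R.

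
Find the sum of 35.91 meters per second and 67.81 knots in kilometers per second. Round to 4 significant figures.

35.91 m/s = 0.0359100 km/s and 67.81 kn = 0.0348845 km/s.
0.0359100 + 0.0348845 ≈ 0.07079 km/s.

0.07079 km/s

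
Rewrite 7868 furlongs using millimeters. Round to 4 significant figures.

1.583 × 10^9 millimeters

1 furlong = 201168 mm.
So 7868 × 201168 ≈ 1.583 × 10^9 mm.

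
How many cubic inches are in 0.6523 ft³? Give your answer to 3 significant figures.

1130 in³

1 cubic foot = 1728.00 in³.
Then 0.6523 × 1728.00 ≈ 1130 in³.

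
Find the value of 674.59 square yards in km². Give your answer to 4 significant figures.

0.0005640 square kilometers

1 square yard = 8.36127 × 10^-7 km².
So 674.59 × 8.36127 × 10^-7 ≈ 0.0005640 km².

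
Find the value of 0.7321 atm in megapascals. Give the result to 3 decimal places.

1 atmosphere = 0.101325 megapascals.
0.7321 × 0.101325 ≈ 0.074 MPa.

0.074 megapascals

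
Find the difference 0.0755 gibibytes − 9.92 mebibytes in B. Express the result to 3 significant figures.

7.07 × 10^7 bytes

0.0755 GiB = 8.10675 × 10^7 B and 9.92 MiB = 1.04019 × 10^7 B.
8.10675 × 10^7 − 1.04019 × 10^7 ≈ 7.07 × 10^7 B.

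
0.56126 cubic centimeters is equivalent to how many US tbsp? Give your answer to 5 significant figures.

1 cm³ = 0.0676280 US tablespoons.
0.56126 × 0.0676280 ≈ 0.037957 US tbsp.

0.037957 US tablespoons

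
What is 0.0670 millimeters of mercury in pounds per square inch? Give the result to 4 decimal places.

0.0013 pounds per square inch

1 millimeter of mercury = 0.0193368 psi.
Then 0.0670 × 0.0193368 ≈ 0.0013 psi.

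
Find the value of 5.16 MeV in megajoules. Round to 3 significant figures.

1 MeV = 1.60218 × 10^-19 megajoules.
Thus 5.16 × 1.60218 × 10^-19 ≈ 8.27 × 10^-19 MJ.

8.27 × 10^-19 MJ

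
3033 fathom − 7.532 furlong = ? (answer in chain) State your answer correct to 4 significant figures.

3033 fathom = 275.727 chain and 7.532 furlong = 75.3200 chain.
275.727 − 75.3200 ≈ 200.4 chain.

200.4 chains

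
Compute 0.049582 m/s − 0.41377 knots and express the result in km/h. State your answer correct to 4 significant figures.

-0.5878 kilometers per hour

0.049582 m/s = 0.178495 km/h and 0.41377 kn = 0.766302 km/h.
0.178495 − 0.766302 ≈ -0.5878 km/h.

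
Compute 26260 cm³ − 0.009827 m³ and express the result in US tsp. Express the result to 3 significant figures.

3330 US tsp

26260 cm³ = 5327.74 US tsp and 0.009827 m³ = 1993.74 US tsp.
5327.74 − 1993.74 ≈ 3330 US tsp.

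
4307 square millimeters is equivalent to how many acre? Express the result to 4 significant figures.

1 mm² = 2.47105 × 10^-10 acre.
4307 × 2.47105 × 10^-10 ≈ 1.064 × 10^-6 acre.

1.064 × 10^-6 acre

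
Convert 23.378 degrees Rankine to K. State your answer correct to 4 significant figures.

°R = K × 9/5.
Applying the formula gives 12.99 K.

12.99 kelvins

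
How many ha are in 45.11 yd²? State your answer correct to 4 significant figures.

1 yd² = 8.36127 × 10^-5 hectares.
Thus 45.11 × 8.36127 × 10^-5 ≈ 0.003772 ha.

0.003772 ha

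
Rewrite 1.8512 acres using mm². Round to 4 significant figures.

1 acre = 4.04686 × 10^9 square millimeters.
So 1.8512 × 4.04686 × 10^9 ≈ 7.492 × 10^9 mm².

7.492 × 10^9 mm²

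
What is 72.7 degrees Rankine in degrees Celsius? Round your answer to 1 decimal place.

-232.8 °C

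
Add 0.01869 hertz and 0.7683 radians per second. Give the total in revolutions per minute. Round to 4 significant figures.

8.458 revolutions per minute

0.01869 Hz = 1.12140 rpm and 0.7683 rad/s = 7.33672 rpm.
1.12140 + 7.33672 ≈ 8.458 rpm.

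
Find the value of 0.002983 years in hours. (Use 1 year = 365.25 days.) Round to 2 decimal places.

1 year = 8766.00 h.
0.002983 × 8766.00 ≈ 26.15 h.

26.15 h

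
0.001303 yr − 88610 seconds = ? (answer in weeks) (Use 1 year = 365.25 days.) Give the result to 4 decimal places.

-0.0785 wk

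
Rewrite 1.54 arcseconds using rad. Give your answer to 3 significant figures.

7.47 × 10^-6 rad

1 arcsecond = 4.84814 × 10^-6 rad.
Then 1.54 × 4.84814 × 10^-6 ≈ 7.47 × 10^-6 rad.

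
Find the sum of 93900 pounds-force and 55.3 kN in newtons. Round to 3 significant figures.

473000 newtons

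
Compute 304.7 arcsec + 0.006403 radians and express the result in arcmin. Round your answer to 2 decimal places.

304.7 arcsec = 5.07833 arcmin and 0.006403 rad = 22.0119 arcmin.
5.07833 + 22.0119 ≈ 27.09 arcmin.

27.09 arcmin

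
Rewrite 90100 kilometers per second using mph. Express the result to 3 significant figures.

2.02e+8 miles per hour

1 km/s = 2236.94 miles per hour.
Then 90100 × 2236.94 ≈ 2.02e+8 mph.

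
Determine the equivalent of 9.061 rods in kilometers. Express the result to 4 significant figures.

0.04557 km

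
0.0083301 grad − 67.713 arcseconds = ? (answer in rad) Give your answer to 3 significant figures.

-0.000197 rad

0.0083301 grad = 0.000130849 rad and 67.713 arcsec = 0.000328282 rad.
0.000130849 − 0.000328282 ≈ -0.000197 rad.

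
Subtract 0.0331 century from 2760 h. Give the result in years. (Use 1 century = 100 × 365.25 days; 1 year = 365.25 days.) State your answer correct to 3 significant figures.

-3.00 years

2760 h = 0.314853 yr and 0.0331 century = 3.31000 yr.
0.314853 − 3.31000 ≈ -3.00 yr.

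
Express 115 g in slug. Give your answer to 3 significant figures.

1 g = 6.85218e-5 slug.
So 115 × 6.85218e-5 ≈ 0.00788 slug.

0.00788 slug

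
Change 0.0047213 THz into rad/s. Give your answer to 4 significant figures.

2.966 × 10^10 rad/s

1 THz = 6.28319 × 10^12 radians per second.
0.0047213 × 6.28319 × 10^12 ≈ 2.966 × 10^10 rad/s.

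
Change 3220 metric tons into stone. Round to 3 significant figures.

1 t = 157.473 st.
3220 × 157.473 ≈ 507000 st.

507000 stone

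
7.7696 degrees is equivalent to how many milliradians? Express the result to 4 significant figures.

1 ° = 17.4533 mrad.
So 7.7696 × 17.4533 ≈ 135.6 mrad.

135.6 milliradians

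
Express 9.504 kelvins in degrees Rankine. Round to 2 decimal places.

17.11 degrees Rankine

°R = K × 9/5.
Applying the formula gives 17.11 °R.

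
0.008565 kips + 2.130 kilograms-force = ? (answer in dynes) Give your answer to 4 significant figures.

5.899e+6 dynes

0.008565 kip = 3.80990e+6 dyn and 2.130 kgf = 2.08882e+6 dyn.
3.80990e+6 + 2.08882e+6 ≈ 5.899e+6 dyn.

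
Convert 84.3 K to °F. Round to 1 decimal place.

K = (°F + 459.67) × 5/9.
Applying the formula gives -307.9 °F.

-307.9 °F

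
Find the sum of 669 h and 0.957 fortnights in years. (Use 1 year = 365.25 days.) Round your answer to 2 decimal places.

0.11 yr

669 h = 0.0763176 yr and 0.957 fortnight = 0.0366817 yr.
0.0763176 + 0.0366817 ≈ 0.11 yr.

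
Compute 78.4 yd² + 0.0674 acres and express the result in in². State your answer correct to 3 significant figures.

78.4 yd² = 101606 in² and 0.0674 acre = 422776 in².
101606 + 422776 ≈ 524000 in².

524000 in²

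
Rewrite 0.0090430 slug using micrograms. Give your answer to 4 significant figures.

1.320e+8 μg

1 slug = 1.45939e+10 μg.
Thus 0.0090430 × 1.45939e+10 ≈ 1.320e+8 μg.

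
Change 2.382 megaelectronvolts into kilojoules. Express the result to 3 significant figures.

1 MeV = 1.60218e-16 kilojoules.
So 2.382 × 1.60218e-16 ≈ 3.82e-16 kJ.

3.82e-16 kJ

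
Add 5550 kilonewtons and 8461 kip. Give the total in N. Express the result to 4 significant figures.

4.319e+7 N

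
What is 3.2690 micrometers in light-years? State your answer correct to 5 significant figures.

3.4553 × 10^-22 ly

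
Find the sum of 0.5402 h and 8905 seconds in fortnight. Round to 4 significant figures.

0.5402 h = 0.00160774 fortnight and 8905 s = 0.00736194 fortnight.
0.00160774 + 0.00736194 ≈ 0.008970 fortnight.

0.008970 fortnight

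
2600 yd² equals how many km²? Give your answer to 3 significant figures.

0.00217 km²

1 square yard = 8.36127e-7 square kilometers.
2600 × 8.36127e-7 ≈ 0.00217 km².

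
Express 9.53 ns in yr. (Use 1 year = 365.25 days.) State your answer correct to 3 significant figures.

3.02e-16 years

1 nanosecond = 3.16881e-17 yr.
Thus 9.53 × 3.16881e-17 ≈ 3.02e-16 yr.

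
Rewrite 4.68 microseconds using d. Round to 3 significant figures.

1 μs = 1.15741 × 10^-11 days.
4.68 × 1.15741 × 10^-11 ≈ 5.42 × 10^-11 d.

5.42 × 10^-11 days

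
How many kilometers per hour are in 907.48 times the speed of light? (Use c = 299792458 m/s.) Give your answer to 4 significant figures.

1 speed of light = 1.07925 × 10^9 km/h.
So 907.48 × 1.07925 × 10^9 ≈ 9.794 × 10^11 km/h.

9.794 × 10^11 km/h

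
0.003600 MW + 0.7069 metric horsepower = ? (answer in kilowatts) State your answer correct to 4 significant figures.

4.120 kW

0.003600 MW = 3.60000 kW and 0.7069 PS = 0.519924 kW.
3.60000 + 0.519924 ≈ 4.120 kW.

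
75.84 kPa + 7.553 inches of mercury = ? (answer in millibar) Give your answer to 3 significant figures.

75.84 kPa = 758.400 mbar and 7.553 inHg = 255.774 mbar.
758.400 + 255.774 ≈ 1010 mbar.

1010 mbar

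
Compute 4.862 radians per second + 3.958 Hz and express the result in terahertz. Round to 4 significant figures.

4.862 rad/s = 7.73811e-13 THz and 3.958 Hz = 3.95800e-12 THz.
7.73811e-13 + 3.95800e-12 ≈ 4.732e-12 THz.

4.732e-12 THz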